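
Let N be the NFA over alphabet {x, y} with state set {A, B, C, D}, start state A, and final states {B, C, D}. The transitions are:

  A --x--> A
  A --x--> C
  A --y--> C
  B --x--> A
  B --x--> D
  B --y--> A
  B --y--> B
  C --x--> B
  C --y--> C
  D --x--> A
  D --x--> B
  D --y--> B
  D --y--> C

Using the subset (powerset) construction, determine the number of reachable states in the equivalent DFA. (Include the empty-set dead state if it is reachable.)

Start state of the DFA: {A}.
{A} --x--> {A, C}  [new]
{A} --y--> {C}  [new]
{A, C} --x--> {A, B, C}  [new]
{A, C} --y--> {C}  [seen]
{C} --x--> {B}  [new]
{C} --y--> {C}  [seen]
{A, B, C} --x--> {A, B, C, D}  [new]
{A, B, C} --y--> {A, B, C}  [seen]
{B} --x--> {A, D}  [new]
{B} --y--> {A, B}  [new]
{A, B, C, D} --x--> {A, B, C, D}  [seen]
{A, B, C, D} --y--> {A, B, C}  [seen]
{A, D} --x--> {A, B, C}  [seen]
{A, D} --y--> {B, C}  [new]
{A, B} --x--> {A, C, D}  [new]
{A, B} --y--> {A, B, C}  [seen]
{B, C} --x--> {A, B, D}  [new]
{B, C} --y--> {A, B, C}  [seen]
{A, C, D} --x--> {A, B, C}  [seen]
{A, C, D} --y--> {B, C}  [seen]
{A, B, D} --x--> {A, B, C, D}  [seen]
{A, B, D} --y--> {A, B, C}  [seen]
Reachable DFA states: {A}, {A, C}, {C}, {A, B, C}, {B}, {A, B, C, D}, {A, D}, {A, B}, {B, C}, {A, C, D}, {A, B, D}.

11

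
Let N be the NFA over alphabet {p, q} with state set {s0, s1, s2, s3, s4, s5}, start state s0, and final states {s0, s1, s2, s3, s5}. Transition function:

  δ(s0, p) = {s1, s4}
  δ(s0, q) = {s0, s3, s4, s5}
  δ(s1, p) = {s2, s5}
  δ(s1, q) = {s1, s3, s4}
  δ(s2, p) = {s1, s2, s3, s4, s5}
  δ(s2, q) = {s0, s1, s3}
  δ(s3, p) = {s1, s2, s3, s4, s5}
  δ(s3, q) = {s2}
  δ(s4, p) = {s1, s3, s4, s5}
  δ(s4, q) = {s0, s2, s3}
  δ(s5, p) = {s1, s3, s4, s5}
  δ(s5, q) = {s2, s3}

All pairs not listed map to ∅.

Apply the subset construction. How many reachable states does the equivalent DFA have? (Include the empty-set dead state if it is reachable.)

Start state of the DFA: {s0}.
{s0} --p--> {s1, s4}  [new]
{s0} --q--> {s0, s3, s4, s5}  [new]
{s1, s4} --p--> {s1, s2, s3, s4, s5}  [new]
{s1, s4} --q--> {s0, s1, s2, s3, s4}  [new]
{s0, s3, s4, s5} --p--> {s1, s2, s3, s4, s5}  [seen]
{s0, s3, s4, s5} --q--> {s0, s2, s3, s4, s5}  [new]
{s1, s2, s3, s4, s5} --p--> {s1, s2, s3, s4, s5}  [seen]
{s1, s2, s3, s4, s5} --q--> {s0, s1, s2, s3, s4}  [seen]
{s0, s1, s2, s3, s4} --p--> {s1, s2, s3, s4, s5}  [seen]
{s0, s1, s2, s3, s4} --q--> {s0, s1, s2, s3, s4, s5}  [new]
{s0, s2, s3, s4, s5} --p--> {s1, s2, s3, s4, s5}  [seen]
{s0, s2, s3, s4, s5} --q--> {s0, s1, s2, s3, s4, s5}  [seen]
{s0, s1, s2, s3, s4, s5} --p--> {s1, s2, s3, s4, s5}  [seen]
{s0, s1, s2, s3, s4, s5} --q--> {s0, s1, s2, s3, s4, s5}  [seen]
Reachable DFA states: {s0}, {s1, s4}, {s0, s3, s4, s5}, {s1, s2, s3, s4, s5}, {s0, s1, s2, s3, s4}, {s0, s2, s3, s4, s5}, {s0, s1, s2, s3, s4, s5}.

7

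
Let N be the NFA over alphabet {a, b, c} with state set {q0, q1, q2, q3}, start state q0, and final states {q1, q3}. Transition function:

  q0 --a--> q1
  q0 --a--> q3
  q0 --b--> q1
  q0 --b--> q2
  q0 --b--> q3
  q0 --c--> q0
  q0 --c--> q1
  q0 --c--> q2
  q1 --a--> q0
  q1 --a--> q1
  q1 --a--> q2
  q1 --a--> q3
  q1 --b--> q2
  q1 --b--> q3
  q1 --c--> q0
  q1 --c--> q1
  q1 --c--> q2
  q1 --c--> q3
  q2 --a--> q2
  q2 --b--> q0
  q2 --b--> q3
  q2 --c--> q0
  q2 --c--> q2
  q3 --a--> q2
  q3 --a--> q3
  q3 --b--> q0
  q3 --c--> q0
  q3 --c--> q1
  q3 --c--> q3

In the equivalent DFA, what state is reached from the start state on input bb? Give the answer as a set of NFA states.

{q0, q2, q3}

Start: {q0}.
δ(q0,b) = {q1, q2, q3}.
Union: {q1, q2, q3}.
After b: {q1, q2, q3}.
δ(q1,b) = {q2, q3}; δ(q2,b) = {q0, q3}; δ(q3,b) = {q0}.
Union: {q0, q2, q3}.
After b: {q0, q2, q3}.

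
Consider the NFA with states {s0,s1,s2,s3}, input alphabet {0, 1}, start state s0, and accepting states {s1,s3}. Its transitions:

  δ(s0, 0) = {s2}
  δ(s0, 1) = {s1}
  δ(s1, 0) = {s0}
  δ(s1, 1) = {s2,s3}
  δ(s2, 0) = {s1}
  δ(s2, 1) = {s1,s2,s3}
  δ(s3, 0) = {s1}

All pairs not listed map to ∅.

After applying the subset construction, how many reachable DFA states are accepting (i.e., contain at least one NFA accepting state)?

Start state of the DFA: {s0}.
{s0} --0--> {s2}  [new]
{s0} --1--> {s1}  [new]
{s2} --0--> {s1}  [seen]
{s2} --1--> {s1,s2,s3}  [new]
{s1} --0--> {s0}  [seen]
{s1} --1--> {s2,s3}  [new]
{s1,s2,s3} --0--> {s0,s1}  [new]
{s1,s2,s3} --1--> {s1,s2,s3}  [seen]
{s2,s3} --0--> {s1}  [seen]
{s2,s3} --1--> {s1,s2,s3}  [seen]
{s0,s1} --0--> {s0,s2}  [new]
{s0,s1} --1--> {s1,s2,s3}  [seen]
{s0,s2} --0--> {s1,s2}  [new]
{s0,s2} --1--> {s1,s2,s3}  [seen]
{s1,s2} --0--> {s0,s1}  [seen]
{s1,s2} --1--> {s1,s2,s3}  [seen]
Reachable DFA states: {s0}, {s2}, {s1}, {s1,s2,s3}, {s2,s3}, {s0,s1}, {s0,s2}, {s1,s2}.
Accepting DFA states (contain an NFA accepting state): {s1}, {s1,s2,s3}, {s2,s3}, {s0,s1}, {s1,s2}.

5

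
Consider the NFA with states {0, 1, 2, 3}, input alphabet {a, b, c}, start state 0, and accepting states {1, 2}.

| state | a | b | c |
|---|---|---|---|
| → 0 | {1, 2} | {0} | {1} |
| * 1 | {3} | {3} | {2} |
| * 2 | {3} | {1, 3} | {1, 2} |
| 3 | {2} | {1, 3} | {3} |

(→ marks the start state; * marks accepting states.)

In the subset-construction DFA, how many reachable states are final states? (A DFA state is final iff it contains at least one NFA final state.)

Start state of the DFA: {0}.
{0} --a--> {1, 2}  [new]
{0} --b--> {0}  [seen]
{0} --c--> {1}  [new]
{1, 2} --a--> {3}  [new]
{1, 2} --b--> {1, 3}  [new]
{1, 2} --c--> {1, 2}  [seen]
{1} --a--> {3}  [seen]
{1} --b--> {3}  [seen]
{1} --c--> {2}  [new]
{3} --a--> {2}  [seen]
{3} --b--> {1, 3}  [seen]
{3} --c--> {3}  [seen]
{1, 3} --a--> {2, 3}  [new]
{1, 3} --b--> {1, 3}  [seen]
{1, 3} --c--> {2, 3}  [seen]
{2} --a--> {3}  [seen]
{2} --b--> {1, 3}  [seen]
{2} --c--> {1, 2}  [seen]
{2, 3} --a--> {2, 3}  [seen]
{2, 3} --b--> {1, 3}  [seen]
{2, 3} --c--> {1, 2, 3}  [new]
{1, 2, 3} --a--> {2, 3}  [seen]
{1, 2, 3} --b--> {1, 3}  [seen]
{1, 2, 3} --c--> {1, 2, 3}  [seen]
Reachable DFA states: {0}, {1, 2}, {1}, {3}, {1, 3}, {2}, {2, 3}, {1, 2, 3}.
Accepting DFA states (contain an NFA accepting state): {1, 2}, {1}, {1, 3}, {2}, {2, 3}, {1, 2, 3}.

6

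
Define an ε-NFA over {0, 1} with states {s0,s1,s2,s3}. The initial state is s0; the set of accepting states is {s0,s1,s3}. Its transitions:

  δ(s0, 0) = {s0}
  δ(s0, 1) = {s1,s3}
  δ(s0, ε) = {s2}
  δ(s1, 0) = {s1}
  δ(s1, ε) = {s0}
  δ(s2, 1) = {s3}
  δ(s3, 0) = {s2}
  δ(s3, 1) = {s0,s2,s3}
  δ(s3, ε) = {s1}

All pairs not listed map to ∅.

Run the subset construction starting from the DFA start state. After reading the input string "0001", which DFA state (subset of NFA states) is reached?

Start: {s0,s2}.
δ(s0,0) = {s0}; δ(s2,0) = ∅.
Union: {s0}.
ε-closure gives {s0,s2}.
After 0: {s0,s2}.
δ(s0,0) = {s0}; δ(s2,0) = ∅.
Union: {s0}.
ε-closure gives {s0,s2}.
After 0: {s0,s2}.
δ(s0,0) = {s0}; δ(s2,0) = ∅.
Union: {s0}.
ε-closure gives {s0,s2}.
After 0: {s0,s2}.
δ(s0,1) = {s1,s3}; δ(s2,1) = {s3}.
Union: {s1,s3}.
ε-closure gives {s0,s1,s2,s3}.
After 1: {s0,s1,s2,s3}.

{s0,s1,s2,s3}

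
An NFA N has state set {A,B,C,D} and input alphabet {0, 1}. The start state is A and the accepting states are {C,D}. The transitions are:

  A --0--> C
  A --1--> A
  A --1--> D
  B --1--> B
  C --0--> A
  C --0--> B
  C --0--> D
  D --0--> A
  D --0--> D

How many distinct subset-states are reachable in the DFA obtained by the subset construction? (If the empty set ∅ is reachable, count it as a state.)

Start state of the DFA: {A}.
{A} --0--> {C}  [new]
{A} --1--> {A,D}  [new]
{C} --0--> {A,B,D}  [new]
{C} --1--> ∅  [new]
{A,D} --0--> {A,C,D}  [new]
{A,D} --1--> {A,D}  [seen]
{A,B,D} --0--> {A,C,D}  [seen]
{A,B,D} --1--> {A,B,D}  [seen]
∅ --0--> ∅  [seen]
∅ --1--> ∅  [seen]
{A,C,D} --0--> {A,B,C,D}  [new]
{A,C,D} --1--> {A,D}  [seen]
{A,B,C,D} --0--> {A,B,C,D}  [seen]
{A,B,C,D} --1--> {A,B,D}  [seen]
Reachable DFA states: {A}, {C}, {A,D}, {A,B,D}, ∅, {A,C,D}, {A,B,C,D}.

7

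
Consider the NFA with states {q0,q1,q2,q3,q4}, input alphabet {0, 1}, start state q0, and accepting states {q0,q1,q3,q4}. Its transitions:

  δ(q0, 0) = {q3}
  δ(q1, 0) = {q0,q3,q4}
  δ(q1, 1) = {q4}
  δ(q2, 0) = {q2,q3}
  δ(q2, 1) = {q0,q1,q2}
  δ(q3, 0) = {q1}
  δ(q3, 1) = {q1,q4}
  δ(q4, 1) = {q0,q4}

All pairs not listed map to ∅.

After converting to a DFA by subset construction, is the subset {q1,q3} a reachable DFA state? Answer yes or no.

Start state of the DFA: {q0}.
{q0} --0--> {q3}  [new]
{q0} --1--> ∅  [new]
{q3} --0--> {q1}  [new]
{q3} --1--> {q1,q4}  [new]
∅ --0--> ∅  [seen]
∅ --1--> ∅  [seen]
{q1} --0--> {q0,q3,q4}  [new]
{q1} --1--> {q4}  [new]
{q1,q4} --0--> {q0,q3,q4}  [seen]
{q1,q4} --1--> {q0,q4}  [new]
{q0,q3,q4} --0--> {q1,q3}  [new]
{q0,q3,q4} --1--> {q0,q1,q4}  [new]
{q4} --0--> ∅  [seen]
{q4} --1--> {q0,q4}  [seen]
{q0,q4} --0--> {q3}  [seen]
{q0,q4} --1--> {q0,q4}  [seen]
{q1,q3} --0--> {q0,q1,q3,q4}  [new]
{q1,q3} --1--> {q1,q4}  [seen]
{q0,q1,q4} --0--> {q0,q3,q4}  [seen]
{q0,q1,q4} --1--> {q0,q4}  [seen]
{q0,q1,q3,q4} --0--> {q0,q1,q3,q4}  [seen]
{q0,q1,q3,q4} --1--> {q0,q1,q4}  [seen]
Reachable DFA states: {q0}, {q3}, ∅, {q1}, {q1,q4}, {q0,q3,q4}, {q4}, {q0,q4}, {q1,q3}, {q0,q1,q4}, {q0,q1,q3,q4}.
{q1,q3} is among them.

yes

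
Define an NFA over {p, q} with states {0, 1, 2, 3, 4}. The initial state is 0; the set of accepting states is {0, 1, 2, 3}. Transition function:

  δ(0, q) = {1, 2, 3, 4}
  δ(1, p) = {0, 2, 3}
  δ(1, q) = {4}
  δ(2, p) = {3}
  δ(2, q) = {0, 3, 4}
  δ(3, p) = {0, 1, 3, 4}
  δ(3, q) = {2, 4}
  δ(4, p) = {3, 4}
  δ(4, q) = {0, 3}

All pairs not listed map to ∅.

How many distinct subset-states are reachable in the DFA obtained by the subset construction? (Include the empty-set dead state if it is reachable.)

6

Start state of the DFA: {0}.
{0} --p--> ∅  [new]
{0} --q--> {1, 2, 3, 4}  [new]
∅ --p--> ∅  [seen]
∅ --q--> ∅  [seen]
{1, 2, 3, 4} --p--> {0, 1, 2, 3, 4}  [new]
{1, 2, 3, 4} --q--> {0, 2, 3, 4}  [new]
{0, 1, 2, 3, 4} --p--> {0, 1, 2, 3, 4}  [seen]
{0, 1, 2, 3, 4} --q--> {0, 1, 2, 3, 4}  [seen]
{0, 2, 3, 4} --p--> {0, 1, 3, 4}  [new]
{0, 2, 3, 4} --q--> {0, 1, 2, 3, 4}  [seen]
{0, 1, 3, 4} --p--> {0, 1, 2, 3, 4}  [seen]
{0, 1, 3, 4} --q--> {0, 1, 2, 3, 4}  [seen]
Reachable DFA states: {0}, ∅, {1, 2, 3, 4}, {0, 1, 2, 3, 4}, {0, 2, 3, 4}, {0, 1, 3, 4}.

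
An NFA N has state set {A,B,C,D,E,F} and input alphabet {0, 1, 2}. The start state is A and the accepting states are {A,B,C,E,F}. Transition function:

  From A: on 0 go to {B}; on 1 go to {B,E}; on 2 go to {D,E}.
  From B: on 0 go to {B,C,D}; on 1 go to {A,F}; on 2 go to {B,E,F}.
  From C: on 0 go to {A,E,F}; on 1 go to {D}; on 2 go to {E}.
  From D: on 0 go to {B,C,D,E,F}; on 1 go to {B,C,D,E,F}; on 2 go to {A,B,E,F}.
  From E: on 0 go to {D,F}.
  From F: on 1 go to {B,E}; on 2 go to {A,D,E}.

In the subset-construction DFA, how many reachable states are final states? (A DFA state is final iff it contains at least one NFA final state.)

13

Start state of the DFA: {A}.
{A} --0--> {B}  [new]
{A} --1--> {B,E}  [new]
{A} --2--> {D,E}  [new]
{B} --0--> {B,C,D}  [new]
{B} --1--> {A,F}  [new]
{B} --2--> {B,E,F}  [new]
{B,E} --0--> {B,C,D,F}  [new]
{B,E} --1--> {A,F}  [seen]
{B,E} --2--> {B,E,F}  [seen]
{D,E} --0--> {B,C,D,E,F}  [new]
{D,E} --1--> {B,C,D,E,F}  [seen]
{D,E} --2--> {A,B,E,F}  [new]
{B,C,D} --0--> {A,B,C,D,E,F}  [new]
{B,C,D} --1--> {A,B,C,D,E,F}  [seen]
{B,C,D} --2--> {A,B,E,F}  [seen]
{A,F} --0--> {B}  [seen]
{A,F} --1--> {B,E}  [seen]
{A,F} --2--> {A,D,E}  [new]
{B,E,F} --0--> {B,C,D,F}  [seen]
{B,E,F} --1--> {A,B,E,F}  [seen]
{B,E,F} --2--> {A,B,D,E,F}  [new]
{B,C,D,F} --0--> {A,B,C,D,E,F}  [seen]
{B,C,D,F} --1--> {A,B,C,D,E,F}  [seen]
{B,C,D,F} --2--> {A,B,D,E,F}  [seen]
{B,C,D,E,F} --0--> {A,B,C,D,E,F}  [seen]
{B,C,D,E,F} --1--> {A,B,C,D,E,F}  [seen]
{B,C,D,E,F} --2--> {A,B,D,E,F}  [seen]
{A,B,E,F} --0--> {B,C,D,F}  [seen]
{A,B,E,F} --1--> {A,B,E,F}  [seen]
{A,B,E,F} --2--> {A,B,D,E,F}  [seen]
{A,B,C,D,E,F} --0--> {A,B,C,D,E,F}  [seen]
{A,B,C,D,E,F} --1--> {A,B,C,D,E,F}  [seen]
{A,B,C,D,E,F} --2--> {A,B,D,E,F}  [seen]
{A,D,E} --0--> {B,C,D,E,F}  [seen]
{A,D,E} --1--> {B,C,D,E,F}  [seen]
{A,D,E} --2--> {A,B,D,E,F}  [seen]
{A,B,D,E,F} --0--> {B,C,D,E,F}  [seen]
{A,B,D,E,F} --1--> {A,B,C,D,E,F}  [seen]
{A,B,D,E,F} --2--> {A,B,D,E,F}  [seen]
Reachable DFA states: {A}, {B}, {B,E}, {D,E}, {B,C,D}, {A,F}, {B,E,F}, {B,C,D,F}, {B,C,D,E,F}, {A,B,E,F}, {A,B,C,D,E,F}, {A,D,E}, {A,B,D,E,F}.
Accepting DFA states (contain an NFA accepting state): {A}, {B}, {B,E}, {D,E}, {B,C,D}, {A,F}, {B,E,F}, {B,C,D,F}, {B,C,D,E,F}, {A,B,E,F}, {A,B,C,D,E,F}, {A,D,E}, {A,B,D,E,F}.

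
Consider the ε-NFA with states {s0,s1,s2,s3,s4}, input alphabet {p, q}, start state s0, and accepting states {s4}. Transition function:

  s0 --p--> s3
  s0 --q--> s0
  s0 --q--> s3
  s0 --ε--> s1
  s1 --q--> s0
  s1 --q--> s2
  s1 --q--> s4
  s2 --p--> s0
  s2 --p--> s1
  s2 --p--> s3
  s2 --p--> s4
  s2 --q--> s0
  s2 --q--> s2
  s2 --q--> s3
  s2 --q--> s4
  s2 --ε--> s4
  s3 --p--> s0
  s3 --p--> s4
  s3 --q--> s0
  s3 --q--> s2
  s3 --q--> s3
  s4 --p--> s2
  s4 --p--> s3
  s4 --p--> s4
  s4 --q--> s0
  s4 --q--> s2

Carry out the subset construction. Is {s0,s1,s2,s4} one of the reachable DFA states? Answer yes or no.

no

Start state of the DFA: {s0,s1} (ε-closure of the NFA start).
{s0,s1} --p--> {s3}  [new]
{s0,s1} --q--> {s0,s1,s2,s3,s4}  [new]
{s3} --p--> {s0,s1,s4}  [new]
{s3} --q--> {s0,s1,s2,s3,s4}  [seen]
{s0,s1,s2,s3,s4} --p--> {s0,s1,s2,s3,s4}  [seen]
{s0,s1,s2,s3,s4} --q--> {s0,s1,s2,s3,s4}  [seen]
{s0,s1,s4} --p--> {s2,s3,s4}  [new]
{s0,s1,s4} --q--> {s0,s1,s2,s3,s4}  [seen]
{s2,s3,s4} --p--> {s0,s1,s2,s3,s4}  [seen]
{s2,s3,s4} --q--> {s0,s1,s2,s3,s4}  [seen]
Reachable DFA states: {s0,s1}, {s3}, {s0,s1,s2,s3,s4}, {s0,s1,s4}, {s2,s3,s4}.
{s0,s1,s2,s4} is not among them.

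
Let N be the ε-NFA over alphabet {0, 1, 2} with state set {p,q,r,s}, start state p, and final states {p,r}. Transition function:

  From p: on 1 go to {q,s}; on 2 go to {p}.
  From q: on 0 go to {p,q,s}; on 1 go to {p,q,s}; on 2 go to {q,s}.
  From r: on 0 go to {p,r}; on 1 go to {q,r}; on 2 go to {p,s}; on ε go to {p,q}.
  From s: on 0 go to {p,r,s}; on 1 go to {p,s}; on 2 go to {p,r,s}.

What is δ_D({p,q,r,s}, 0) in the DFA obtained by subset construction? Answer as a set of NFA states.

{p,q,r,s}

δ(p,0) = ∅; δ(q,0) = {p,q,s}; δ(r,0) = {p,r}; δ(s,0) = {p,r,s}.
Union: {p,q,r,s}.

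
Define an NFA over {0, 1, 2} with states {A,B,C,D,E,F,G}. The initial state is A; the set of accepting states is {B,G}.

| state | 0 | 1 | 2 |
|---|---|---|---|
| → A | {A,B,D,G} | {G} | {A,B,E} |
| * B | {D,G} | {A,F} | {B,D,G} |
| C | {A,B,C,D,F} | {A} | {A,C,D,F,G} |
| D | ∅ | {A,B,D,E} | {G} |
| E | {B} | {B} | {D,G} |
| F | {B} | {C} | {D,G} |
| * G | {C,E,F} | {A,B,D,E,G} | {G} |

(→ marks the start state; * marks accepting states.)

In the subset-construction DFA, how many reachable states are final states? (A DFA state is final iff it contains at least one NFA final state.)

Start state of the DFA: {A}.
{A} --0--> {A,B,D,G}  [new]
{A} --1--> {G}  [new]
{A} --2--> {A,B,E}  [new]
{A,B,D,G} --0--> {A,B,C,D,E,F,G}  [new]
{A,B,D,G} --1--> {A,B,D,E,F,G}  [new]
{A,B,D,G} --2--> {A,B,D,E,G}  [new]
{G} --0--> {C,E,F}  [new]
{G} --1--> {A,B,D,E,G}  [seen]
{G} --2--> {G}  [seen]
{A,B,E} --0--> {A,B,D,G}  [seen]
{A,B,E} --1--> {A,B,F,G}  [new]
{A,B,E} --2--> {A,B,D,E,G}  [seen]
{A,B,C,D,E,F,G} --0--> {A,B,C,D,E,F,G}  [seen]
{A,B,C,D,E,F,G} --1--> {A,B,C,D,E,F,G}  [seen]
{A,B,C,D,E,F,G} --2--> {A,B,C,D,E,F,G}  [seen]
{A,B,D,E,F,G} --0--> {A,B,C,D,E,F,G}  [seen]
{A,B,D,E,F,G} --1--> {A,B,C,D,E,F,G}  [seen]
{A,B,D,E,F,G} --2--> {A,B,D,E,G}  [seen]
{A,B,D,E,G} --0--> {A,B,C,D,E,F,G}  [seen]
{A,B,D,E,G} --1--> {A,B,D,E,F,G}  [seen]
{A,B,D,E,G} --2--> {A,B,D,E,G}  [seen]
{C,E,F} --0--> {A,B,C,D,F}  [new]
{C,E,F} --1--> {A,B,C}  [new]
{C,E,F} --2--> {A,C,D,F,G}  [new]
{A,B,F,G} --0--> {A,B,C,D,E,F,G}  [seen]
{A,B,F,G} --1--> {A,B,C,D,E,F,G}  [seen]
{A,B,F,G} --2--> {A,B,D,E,G}  [seen]
{A,B,C,D,F} --0--> {A,B,C,D,F,G}  [new]
{A,B,C,D,F} --1--> {A,B,C,D,E,F,G}  [seen]
{A,B,C,D,F} --2--> {A,B,C,D,E,F,G}  [seen]
{A,B,C} --0--> {A,B,C,D,F,G}  [seen]
{A,B,C} --1--> {A,F,G}  [new]
{A,B,C} --2--> {A,B,C,D,E,F,G}  [seen]
{A,C,D,F,G} --0--> {A,B,C,D,E,F,G}  [seen]
{A,C,D,F,G} --1--> {A,B,C,D,E,G}  [new]
{A,C,D,F,G} --2--> {A,B,C,D,E,F,G}  [seen]
{A,B,C,D,F,G} --0--> {A,B,C,D,E,F,G}  [seen]
{A,B,C,D,F,G} --1--> {A,B,C,D,E,F,G}  [seen]
{A,B,C,D,F,G} --2--> {A,B,C,D,E,F,G}  [seen]
{A,F,G} --0--> {A,B,C,D,E,F,G}  [seen]
{A,F,G} --1--> {A,B,C,D,E,G}  [seen]
{A,F,G} --2--> {A,B,D,E,G}  [seen]
{A,B,C,D,E,G} --0--> {A,B,C,D,E,F,G}  [seen]
{A,B,C,D,E,G} --1--> {A,B,D,E,F,G}  [seen]
{A,B,C,D,E,G} --2--> {A,B,C,D,E,F,G}  [seen]
Reachable DFA states: {A}, {A,B,D,G}, {G}, {A,B,E}, {A,B,C,D,E,F,G}, {A,B,D,E,F,G}, {A,B,D,E,G}, {C,E,F}, {A,B,F,G}, {A,B,C,D,F}, {A,B,C}, {A,C,D,F,G}, {A,B,C,D,F,G}, {A,F,G}, {A,B,C,D,E,G}.
Accepting DFA states (contain an NFA accepting state): {A,B,D,G}, {G}, {A,B,E}, {A,B,C,D,E,F,G}, {A,B,D,E,F,G}, {A,B,D,E,G}, {A,B,F,G}, {A,B,C,D,F}, {A,B,C}, {A,C,D,F,G}, {A,B,C,D,F,G}, {A,F,G}, {A,B,C,D,E,G}.

13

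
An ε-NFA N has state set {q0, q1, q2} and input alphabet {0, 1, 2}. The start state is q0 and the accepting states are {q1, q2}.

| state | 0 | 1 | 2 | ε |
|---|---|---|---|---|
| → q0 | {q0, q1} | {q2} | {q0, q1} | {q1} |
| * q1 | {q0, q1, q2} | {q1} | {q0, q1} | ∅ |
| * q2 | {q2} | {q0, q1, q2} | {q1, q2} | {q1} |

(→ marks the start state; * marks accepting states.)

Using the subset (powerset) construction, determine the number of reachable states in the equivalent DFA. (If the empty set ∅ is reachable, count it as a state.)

Start state of the DFA: {q0, q1} (ε-closure of the NFA start).
{q0, q1} --0--> {q0, q1, q2}  [new]
{q0, q1} --1--> {q1, q2}  [new]
{q0, q1} --2--> {q0, q1}  [seen]
{q0, q1, q2} --0--> {q0, q1, q2}  [seen]
{q0, q1, q2} --1--> {q0, q1, q2}  [seen]
{q0, q1, q2} --2--> {q0, q1, q2}  [seen]
{q1, q2} --0--> {q0, q1, q2}  [seen]
{q1, q2} --1--> {q0, q1, q2}  [seen]
{q1, q2} --2--> {q0, q1, q2}  [seen]
Reachable DFA states: {q0, q1}, {q0, q1, q2}, {q1, q2}.

3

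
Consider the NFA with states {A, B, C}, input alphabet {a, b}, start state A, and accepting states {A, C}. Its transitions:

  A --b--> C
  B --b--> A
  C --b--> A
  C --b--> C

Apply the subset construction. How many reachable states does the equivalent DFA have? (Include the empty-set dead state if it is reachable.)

4

Start state of the DFA: {A}.
{A} --a--> ∅  [new]
{A} --b--> {C}  [new]
∅ --a--> ∅  [seen]
∅ --b--> ∅  [seen]
{C} --a--> ∅  [seen]
{C} --b--> {A, C}  [new]
{A, C} --a--> ∅  [seen]
{A, C} --b--> {A, C}  [seen]
Reachable DFA states: {A}, ∅, {C}, {A, C}.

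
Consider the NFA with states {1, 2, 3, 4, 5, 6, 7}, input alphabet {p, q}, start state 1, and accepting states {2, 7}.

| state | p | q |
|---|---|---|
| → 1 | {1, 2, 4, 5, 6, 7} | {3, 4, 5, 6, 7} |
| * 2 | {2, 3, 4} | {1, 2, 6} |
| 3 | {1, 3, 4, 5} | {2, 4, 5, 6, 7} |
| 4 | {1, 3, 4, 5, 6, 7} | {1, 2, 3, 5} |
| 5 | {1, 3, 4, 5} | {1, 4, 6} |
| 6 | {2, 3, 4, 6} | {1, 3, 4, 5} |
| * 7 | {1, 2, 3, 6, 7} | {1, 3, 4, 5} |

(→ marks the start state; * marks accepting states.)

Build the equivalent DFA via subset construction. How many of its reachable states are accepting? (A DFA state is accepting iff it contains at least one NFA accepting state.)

Start state of the DFA: {1}.
{1} --p--> {1, 2, 4, 5, 6, 7}  [new]
{1} --q--> {3, 4, 5, 6, 7}  [new]
{1, 2, 4, 5, 6, 7} --p--> {1, 2, 3, 4, 5, 6, 7}  [new]
{1, 2, 4, 5, 6, 7} --q--> {1, 2, 3, 4, 5, 6, 7}  [seen]
{3, 4, 5, 6, 7} --p--> {1, 2, 3, 4, 5, 6, 7}  [seen]
{3, 4, 5, 6, 7} --q--> {1, 2, 3, 4, 5, 6, 7}  [seen]
{1, 2, 3, 4, 5, 6, 7} --p--> {1, 2, 3, 4, 5, 6, 7}  [seen]
{1, 2, 3, 4, 5, 6, 7} --q--> {1, 2, 3, 4, 5, 6, 7}  [seen]
Reachable DFA states: {1}, {1, 2, 4, 5, 6, 7}, {3, 4, 5, 6, 7}, {1, 2, 3, 4, 5, 6, 7}.
Accepting DFA states (contain an NFA accepting state): {1, 2, 4, 5, 6, 7}, {3, 4, 5, 6, 7}, {1, 2, 3, 4, 5, 6, 7}.

3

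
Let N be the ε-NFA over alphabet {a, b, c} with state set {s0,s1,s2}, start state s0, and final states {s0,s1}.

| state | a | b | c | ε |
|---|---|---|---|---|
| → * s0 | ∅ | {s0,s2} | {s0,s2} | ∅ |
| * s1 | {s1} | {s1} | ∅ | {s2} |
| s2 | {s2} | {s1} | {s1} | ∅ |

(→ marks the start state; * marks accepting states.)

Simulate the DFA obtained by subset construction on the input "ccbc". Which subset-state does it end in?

Start: {s0}.
δ(s0,c) = {s0,s2}.
Union: {s0,s2}.
After c: {s0,s2}.
δ(s0,c) = {s0,s2}; δ(s2,c) = {s1}.
Union: {s0,s1,s2}.
After c: {s0,s1,s2}.
δ(s0,b) = {s0,s2}; δ(s1,b) = {s1}; δ(s2,b) = {s1}.
Union: {s0,s1,s2}.
After b: {s0,s1,s2}.
δ(s0,c) = {s0,s2}; δ(s1,c) = ∅; δ(s2,c) = {s1}.
Union: {s0,s1,s2}.
After c: {s0,s1,s2}.

{s0,s1,s2}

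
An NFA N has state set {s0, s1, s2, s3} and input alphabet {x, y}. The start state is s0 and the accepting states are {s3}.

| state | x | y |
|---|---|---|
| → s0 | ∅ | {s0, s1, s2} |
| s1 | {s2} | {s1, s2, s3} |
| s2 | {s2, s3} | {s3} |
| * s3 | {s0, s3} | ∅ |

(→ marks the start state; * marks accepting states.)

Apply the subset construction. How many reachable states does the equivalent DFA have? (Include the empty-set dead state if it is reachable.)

Start state of the DFA: {s0}.
{s0} --x--> ∅  [new]
{s0} --y--> {s0, s1, s2}  [new]
∅ --x--> ∅  [seen]
∅ --y--> ∅  [seen]
{s0, s1, s2} --x--> {s2, s3}  [new]
{s0, s1, s2} --y--> {s0, s1, s2, s3}  [new]
{s2, s3} --x--> {s0, s2, s3}  [new]
{s2, s3} --y--> {s3}  [new]
{s0, s1, s2, s3} --x--> {s0, s2, s3}  [seen]
{s0, s1, s2, s3} --y--> {s0, s1, s2, s3}  [seen]
{s0, s2, s3} --x--> {s0, s2, s3}  [seen]
{s0, s2, s3} --y--> {s0, s1, s2, s3}  [seen]
{s3} --x--> {s0, s3}  [new]
{s3} --y--> ∅  [seen]
{s0, s3} --x--> {s0, s3}  [seen]
{s0, s3} --y--> {s0, s1, s2}  [seen]
Reachable DFA states: {s0}, ∅, {s0, s1, s2}, {s2, s3}, {s0, s1, s2, s3}, {s0, s2, s3}, {s3}, {s0, s3}.

8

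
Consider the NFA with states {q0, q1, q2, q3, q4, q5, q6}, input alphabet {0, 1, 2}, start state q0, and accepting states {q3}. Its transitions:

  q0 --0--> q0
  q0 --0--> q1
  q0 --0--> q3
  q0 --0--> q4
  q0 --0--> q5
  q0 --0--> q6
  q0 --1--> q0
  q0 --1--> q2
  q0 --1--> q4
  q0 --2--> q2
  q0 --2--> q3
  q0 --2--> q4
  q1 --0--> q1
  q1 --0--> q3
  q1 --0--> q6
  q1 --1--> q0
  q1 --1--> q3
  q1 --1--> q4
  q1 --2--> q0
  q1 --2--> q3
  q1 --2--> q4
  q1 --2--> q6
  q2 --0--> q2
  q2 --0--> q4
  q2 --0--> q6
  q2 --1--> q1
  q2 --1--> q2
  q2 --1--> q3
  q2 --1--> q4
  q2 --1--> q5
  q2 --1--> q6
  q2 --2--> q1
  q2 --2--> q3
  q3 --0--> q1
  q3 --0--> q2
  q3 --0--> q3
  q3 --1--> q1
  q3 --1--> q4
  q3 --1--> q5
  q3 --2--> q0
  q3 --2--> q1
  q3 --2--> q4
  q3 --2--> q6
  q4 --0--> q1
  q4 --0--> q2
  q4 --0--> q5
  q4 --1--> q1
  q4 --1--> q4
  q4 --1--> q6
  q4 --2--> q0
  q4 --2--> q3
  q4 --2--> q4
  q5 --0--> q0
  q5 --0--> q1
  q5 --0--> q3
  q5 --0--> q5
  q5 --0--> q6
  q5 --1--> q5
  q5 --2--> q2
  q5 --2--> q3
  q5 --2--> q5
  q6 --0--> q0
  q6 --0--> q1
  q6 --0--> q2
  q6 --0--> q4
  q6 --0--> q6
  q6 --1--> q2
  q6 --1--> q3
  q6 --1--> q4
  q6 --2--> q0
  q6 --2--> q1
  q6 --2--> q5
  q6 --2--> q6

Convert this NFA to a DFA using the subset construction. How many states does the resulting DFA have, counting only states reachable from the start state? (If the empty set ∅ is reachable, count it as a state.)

9

Start state of the DFA: {q0}.
{q0} --0--> {q0, q1, q3, q4, q5, q6}  [new]
{q0} --1--> {q0, q2, q4}  [new]
{q0} --2--> {q2, q3, q4}  [new]
{q0, q1, q3, q4, q5, q6} --0--> {q0, q1, q2, q3, q4, q5, q6}  [new]
{q0, q1, q3, q4, q5, q6} --1--> {q0, q1, q2, q3, q4, q5, q6}  [seen]
{q0, q1, q3, q4, q5, q6} --2--> {q0, q1, q2, q3, q4, q5, q6}  [seen]
{q0, q2, q4} --0--> {q0, q1, q2, q3, q4, q5, q6}  [seen]
{q0, q2, q4} --1--> {q0, q1, q2, q3, q4, q5, q6}  [seen]
{q0, q2, q4} --2--> {q0, q1, q2, q3, q4}  [new]
{q2, q3, q4} --0--> {q1, q2, q3, q4, q5, q6}  [new]
{q2, q3, q4} --1--> {q1, q2, q3, q4, q5, q6}  [seen]
{q2, q3, q4} --2--> {q0, q1, q3, q4, q6}  [new]
{q0, q1, q2, q3, q4, q5, q6} --0--> {q0, q1, q2, q3, q4, q5, q6}  [seen]
{q0, q1, q2, q3, q4, q5, q6} --1--> {q0, q1, q2, q3, q4, q5, q6}  [seen]
{q0, q1, q2, q3, q4, q5, q6} --2--> {q0, q1, q2, q3, q4, q5, q6}  [seen]
{q0, q1, q2, q3, q4} --0--> {q0, q1, q2, q3, q4, q5, q6}  [seen]
{q0, q1, q2, q3, q4} --1--> {q0, q1, q2, q3, q4, q5, q6}  [seen]
{q0, q1, q2, q3, q4} --2--> {q0, q1, q2, q3, q4, q6}  [new]
{q1, q2, q3, q4, q5, q6} --0--> {q0, q1, q2, q3, q4, q5, q6}  [seen]
{q1, q2, q3, q4, q5, q6} --1--> {q0, q1, q2, q3, q4, q5, q6}  [seen]
{q1, q2, q3, q4, q5, q6} --2--> {q0, q1, q2, q3, q4, q5, q6}  [seen]
{q0, q1, q3, q4, q6} --0--> {q0, q1, q2, q3, q4, q5, q6}  [seen]
{q0, q1, q3, q4, q6} --1--> {q0, q1, q2, q3, q4, q5, q6}  [seen]
{q0, q1, q3, q4, q6} --2--> {q0, q1, q2, q3, q4, q5, q6}  [seen]
{q0, q1, q2, q3, q4, q6} --0--> {q0, q1, q2, q3, q4, q5, q6}  [seen]
{q0, q1, q2, q3, q4, q6} --1--> {q0, q1, q2, q3, q4, q5, q6}  [seen]
{q0, q1, q2, q3, q4, q6} --2--> {q0, q1, q2, q3, q4, q5, q6}  [seen]
Reachable DFA states: {q0}, {q0, q1, q3, q4, q5, q6}, {q0, q2, q4}, {q2, q3, q4}, {q0, q1, q2, q3, q4, q5, q6}, {q0, q1, q2, q3, q4}, {q1, q2, q3, q4, q5, q6}, {q0, q1, q3, q4, q6}, {q0, q1, q2, q3, q4, q6}.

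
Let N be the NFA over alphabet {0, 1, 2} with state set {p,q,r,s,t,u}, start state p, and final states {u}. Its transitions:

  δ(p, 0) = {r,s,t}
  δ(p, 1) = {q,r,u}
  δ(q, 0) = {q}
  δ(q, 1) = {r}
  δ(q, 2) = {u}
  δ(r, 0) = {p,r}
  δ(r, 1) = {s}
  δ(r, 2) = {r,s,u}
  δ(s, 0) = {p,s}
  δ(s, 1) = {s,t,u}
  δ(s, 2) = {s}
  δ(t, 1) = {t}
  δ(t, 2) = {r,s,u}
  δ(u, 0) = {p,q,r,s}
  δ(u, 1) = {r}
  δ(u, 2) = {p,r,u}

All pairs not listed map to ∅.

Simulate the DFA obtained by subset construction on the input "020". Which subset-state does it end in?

Start: {p}.
δ(p,0) = {r,s,t}.
Union: {r,s,t}.
After 0: {r,s,t}.
δ(r,2) = {r,s,u}; δ(s,2) = {s}; δ(t,2) = {r,s,u}.
Union: {r,s,u}.
After 2: {r,s,u}.
δ(r,0) = {p,r}; δ(s,0) = {p,s}; δ(u,0) = {p,q,r,s}.
Union: {p,q,r,s}.
After 0: {p,q,r,s}.

{p,q,r,s}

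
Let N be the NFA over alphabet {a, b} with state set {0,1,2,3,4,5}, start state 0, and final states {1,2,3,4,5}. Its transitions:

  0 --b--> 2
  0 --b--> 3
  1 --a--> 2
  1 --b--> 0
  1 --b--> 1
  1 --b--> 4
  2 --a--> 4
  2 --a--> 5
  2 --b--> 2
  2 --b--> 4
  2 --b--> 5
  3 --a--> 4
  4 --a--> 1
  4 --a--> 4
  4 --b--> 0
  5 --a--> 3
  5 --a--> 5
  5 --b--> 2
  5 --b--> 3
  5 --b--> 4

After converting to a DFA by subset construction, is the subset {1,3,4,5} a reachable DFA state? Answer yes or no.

yes

Start state of the DFA: {0}.
{0} --a--> ∅  [new]
{0} --b--> {2,3}  [new]
∅ --a--> ∅  [seen]
∅ --b--> ∅  [seen]
{2,3} --a--> {4,5}  [new]
{2,3} --b--> {2,4,5}  [new]
{4,5} --a--> {1,3,4,5}  [new]
{4,5} --b--> {0,2,3,4}  [new]
{2,4,5} --a--> {1,3,4,5}  [seen]
{2,4,5} --b--> {0,2,3,4,5}  [new]
{1,3,4,5} --a--> {1,2,3,4,5}  [new]
{1,3,4,5} --b--> {0,1,2,3,4}  [new]
{0,2,3,4} --a--> {1,4,5}  [new]
{0,2,3,4} --b--> {0,2,3,4,5}  [seen]
{0,2,3,4,5} --a--> {1,3,4,5}  [seen]
{0,2,3,4,5} --b--> {0,2,3,4,5}  [seen]
{1,2,3,4,5} --a--> {1,2,3,4,5}  [seen]
{1,2,3,4,5} --b--> {0,1,2,3,4,5}  [new]
{0,1,2,3,4} --a--> {1,2,4,5}  [new]
{0,1,2,3,4} --b--> {0,1,2,3,4,5}  [seen]
{1,4,5} --a--> {1,2,3,4,5}  [seen]
{1,4,5} --b--> {0,1,2,3,4}  [seen]
{0,1,2,3,4,5} --a--> {1,2,3,4,5}  [seen]
{0,1,2,3,4,5} --b--> {0,1,2,3,4,5}  [seen]
{1,2,4,5} --a--> {1,2,3,4,5}  [seen]
{1,2,4,5} --b--> {0,1,2,3,4,5}  [seen]
Reachable DFA states: {0}, ∅, {2,3}, {4,5}, {2,4,5}, {1,3,4,5}, {0,2,3,4}, {0,2,3,4,5}, {1,2,3,4,5}, {0,1,2,3,4}, {1,4,5}, {0,1,2,3,4,5}, {1,2,4,5}.
{1,3,4,5} is among them.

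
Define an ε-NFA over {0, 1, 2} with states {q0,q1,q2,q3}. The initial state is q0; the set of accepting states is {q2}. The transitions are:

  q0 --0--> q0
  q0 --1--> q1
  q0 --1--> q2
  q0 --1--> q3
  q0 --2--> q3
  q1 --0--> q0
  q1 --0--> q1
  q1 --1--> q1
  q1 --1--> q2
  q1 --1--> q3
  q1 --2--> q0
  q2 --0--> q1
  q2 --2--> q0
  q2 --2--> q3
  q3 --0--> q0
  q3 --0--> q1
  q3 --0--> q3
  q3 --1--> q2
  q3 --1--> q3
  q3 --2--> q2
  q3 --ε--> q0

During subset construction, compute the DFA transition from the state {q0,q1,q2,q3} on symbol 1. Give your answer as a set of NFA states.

δ(q0,1) = {q1,q2,q3}; δ(q1,1) = {q1,q2,q3}; δ(q2,1) = ∅; δ(q3,1) = {q2,q3}.
Union: {q1,q2,q3}.
ε-closure gives {q0,q1,q2,q3}.

{q0,q1,q2,q3}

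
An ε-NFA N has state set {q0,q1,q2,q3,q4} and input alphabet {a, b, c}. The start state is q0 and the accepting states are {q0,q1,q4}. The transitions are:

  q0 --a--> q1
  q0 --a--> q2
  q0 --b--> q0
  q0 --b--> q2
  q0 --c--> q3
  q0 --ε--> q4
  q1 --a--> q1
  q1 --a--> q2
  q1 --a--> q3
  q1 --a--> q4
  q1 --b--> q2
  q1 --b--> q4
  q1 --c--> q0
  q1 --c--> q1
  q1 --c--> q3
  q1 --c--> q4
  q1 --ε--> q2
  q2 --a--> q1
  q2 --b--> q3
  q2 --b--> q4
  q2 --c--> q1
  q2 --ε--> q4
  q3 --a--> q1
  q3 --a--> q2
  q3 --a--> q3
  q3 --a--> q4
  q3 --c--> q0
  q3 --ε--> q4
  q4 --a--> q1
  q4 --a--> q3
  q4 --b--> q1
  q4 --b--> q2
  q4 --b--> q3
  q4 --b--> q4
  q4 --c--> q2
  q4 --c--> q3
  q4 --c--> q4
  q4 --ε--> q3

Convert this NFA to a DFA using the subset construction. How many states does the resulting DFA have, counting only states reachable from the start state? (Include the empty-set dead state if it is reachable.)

Start state of the DFA: {q0,q3,q4} (ε-closure of the NFA start).
{q0,q3,q4} --a--> {q1,q2,q3,q4}  [new]
{q0,q3,q4} --b--> {q0,q1,q2,q3,q4}  [new]
{q0,q3,q4} --c--> {q0,q2,q3,q4}  [new]
{q1,q2,q3,q4} --a--> {q1,q2,q3,q4}  [seen]
{q1,q2,q3,q4} --b--> {q1,q2,q3,q4}  [seen]
{q1,q2,q3,q4} --c--> {q0,q1,q2,q3,q4}  [seen]
{q0,q1,q2,q3,q4} --a--> {q1,q2,q3,q4}  [seen]
{q0,q1,q2,q3,q4} --b--> {q0,q1,q2,q3,q4}  [seen]
{q0,q1,q2,q3,q4} --c--> {q0,q1,q2,q3,q4}  [seen]
{q0,q2,q3,q4} --a--> {q1,q2,q3,q4}  [seen]
{q0,q2,q3,q4} --b--> {q0,q1,q2,q3,q4}  [seen]
{q0,q2,q3,q4} --c--> {q0,q1,q2,q3,q4}  [seen]
Reachable DFA states: {q0,q3,q4}, {q1,q2,q3,q4}, {q0,q1,q2,q3,q4}, {q0,q2,q3,q4}.

4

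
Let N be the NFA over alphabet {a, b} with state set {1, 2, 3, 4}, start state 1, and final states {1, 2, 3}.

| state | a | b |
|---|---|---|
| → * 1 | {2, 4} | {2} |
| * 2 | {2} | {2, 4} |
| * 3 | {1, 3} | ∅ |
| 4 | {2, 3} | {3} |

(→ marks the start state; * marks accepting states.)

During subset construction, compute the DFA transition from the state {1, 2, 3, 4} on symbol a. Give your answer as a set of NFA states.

δ(1,a) = {2, 4}; δ(2,a) = {2}; δ(3,a) = {1, 3}; δ(4,a) = {2, 3}.
Union: {1, 2, 3, 4}.

{1, 2, 3, 4}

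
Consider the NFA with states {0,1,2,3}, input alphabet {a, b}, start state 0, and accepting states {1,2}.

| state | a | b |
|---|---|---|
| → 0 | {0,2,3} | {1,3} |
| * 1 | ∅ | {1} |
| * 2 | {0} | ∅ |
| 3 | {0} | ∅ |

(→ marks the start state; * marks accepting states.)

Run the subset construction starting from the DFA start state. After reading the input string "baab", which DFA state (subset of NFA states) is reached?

Start: {0}.
δ(0,b) = {1,3}.
Union: {1,3}.
After b: {1,3}.
δ(1,a) = ∅; δ(3,a) = {0}.
Union: {0}.
After a: {0}.
δ(0,a) = {0,2,3}.
Union: {0,2,3}.
After a: {0,2,3}.
δ(0,b) = {1,3}; δ(2,b) = ∅; δ(3,b) = ∅.
Union: {1,3}.
After b: {1,3}.

{1,3}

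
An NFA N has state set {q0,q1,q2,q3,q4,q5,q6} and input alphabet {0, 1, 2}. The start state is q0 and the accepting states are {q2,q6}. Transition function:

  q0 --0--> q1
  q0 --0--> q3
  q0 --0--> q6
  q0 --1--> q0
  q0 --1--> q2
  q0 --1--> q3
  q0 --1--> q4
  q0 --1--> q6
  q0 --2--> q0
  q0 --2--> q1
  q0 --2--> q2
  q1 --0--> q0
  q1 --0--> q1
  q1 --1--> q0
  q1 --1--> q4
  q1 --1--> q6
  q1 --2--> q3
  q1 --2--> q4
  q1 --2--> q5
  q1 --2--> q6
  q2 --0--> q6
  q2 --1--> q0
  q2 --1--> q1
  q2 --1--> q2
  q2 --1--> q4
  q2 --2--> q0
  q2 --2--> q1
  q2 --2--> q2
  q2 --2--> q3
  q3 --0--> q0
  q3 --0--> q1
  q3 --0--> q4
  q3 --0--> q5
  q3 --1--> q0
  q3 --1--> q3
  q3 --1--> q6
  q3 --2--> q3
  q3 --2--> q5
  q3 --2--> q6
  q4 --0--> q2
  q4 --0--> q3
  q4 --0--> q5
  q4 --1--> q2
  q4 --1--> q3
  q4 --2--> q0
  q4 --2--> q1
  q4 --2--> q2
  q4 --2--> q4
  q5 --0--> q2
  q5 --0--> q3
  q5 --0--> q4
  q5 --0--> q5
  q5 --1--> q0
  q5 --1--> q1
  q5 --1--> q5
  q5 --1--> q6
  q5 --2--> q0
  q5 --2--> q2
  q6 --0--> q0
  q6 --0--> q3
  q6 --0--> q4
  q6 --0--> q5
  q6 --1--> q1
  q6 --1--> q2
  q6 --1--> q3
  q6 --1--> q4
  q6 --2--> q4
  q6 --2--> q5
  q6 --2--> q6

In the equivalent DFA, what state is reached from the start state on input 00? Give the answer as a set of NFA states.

Start: {q0}.
δ(q0,0) = {q1,q3,q6}.
Union: {q1,q3,q6}.
After 0: {q1,q3,q6}.
δ(q1,0) = {q0,q1}; δ(q3,0) = {q0,q1,q4,q5}; δ(q6,0) = {q0,q3,q4,q5}.
Union: {q0,q1,q3,q4,q5}.
After 0: {q0,q1,q3,q4,q5}.

{q0,q1,q3,q4,q5}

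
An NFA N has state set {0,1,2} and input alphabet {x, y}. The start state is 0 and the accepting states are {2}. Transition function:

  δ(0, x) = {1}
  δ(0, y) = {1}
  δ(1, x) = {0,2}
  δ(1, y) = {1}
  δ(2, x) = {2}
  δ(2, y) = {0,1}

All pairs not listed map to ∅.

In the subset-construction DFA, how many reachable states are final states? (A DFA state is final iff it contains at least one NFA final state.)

Start state of the DFA: {0}.
{0} --x--> {1}  [new]
{0} --y--> {1}  [seen]
{1} --x--> {0,2}  [new]
{1} --y--> {1}  [seen]
{0,2} --x--> {1,2}  [new]
{0,2} --y--> {0,1}  [new]
{1,2} --x--> {0,2}  [seen]
{1,2} --y--> {0,1}  [seen]
{0,1} --x--> {0,1,2}  [new]
{0,1} --y--> {1}  [seen]
{0,1,2} --x--> {0,1,2}  [seen]
{0,1,2} --y--> {0,1}  [seen]
Reachable DFA states: {0}, {1}, {0,2}, {1,2}, {0,1}, {0,1,2}.
Accepting DFA states (contain an NFA accepting state): {0,2}, {1,2}, {0,1,2}.

3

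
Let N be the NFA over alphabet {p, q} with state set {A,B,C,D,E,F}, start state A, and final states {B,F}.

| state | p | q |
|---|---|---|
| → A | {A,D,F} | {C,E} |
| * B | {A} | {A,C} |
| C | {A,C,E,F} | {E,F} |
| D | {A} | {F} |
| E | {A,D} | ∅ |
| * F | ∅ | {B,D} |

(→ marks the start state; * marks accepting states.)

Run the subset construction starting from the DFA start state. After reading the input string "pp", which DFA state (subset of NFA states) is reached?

{A,D,F}

Start: {A}.
δ(A,p) = {A,D,F}.
Union: {A,D,F}.
After p: {A,D,F}.
δ(A,p) = {A,D,F}; δ(D,p) = {A}; δ(F,p) = ∅.
Union: {A,D,F}.
After p: {A,D,F}.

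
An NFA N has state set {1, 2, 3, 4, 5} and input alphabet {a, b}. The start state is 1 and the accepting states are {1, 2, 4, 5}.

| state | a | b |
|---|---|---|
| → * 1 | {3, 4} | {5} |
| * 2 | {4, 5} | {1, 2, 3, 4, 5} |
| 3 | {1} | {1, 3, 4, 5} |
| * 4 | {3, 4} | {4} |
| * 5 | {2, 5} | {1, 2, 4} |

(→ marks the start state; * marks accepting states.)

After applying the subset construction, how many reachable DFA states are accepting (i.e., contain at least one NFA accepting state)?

Start state of the DFA: {1}.
{1} --a--> {3, 4}  [new]
{1} --b--> {5}  [new]
{3, 4} --a--> {1, 3, 4}  [new]
{3, 4} --b--> {1, 3, 4, 5}  [new]
{5} --a--> {2, 5}  [new]
{5} --b--> {1, 2, 4}  [new]
{1, 3, 4} --a--> {1, 3, 4}  [seen]
{1, 3, 4} --b--> {1, 3, 4, 5}  [seen]
{1, 3, 4, 5} --a--> {1, 2, 3, 4, 5}  [new]
{1, 3, 4, 5} --b--> {1, 2, 3, 4, 5}  [seen]
{2, 5} --a--> {2, 4, 5}  [new]
{2, 5} --b--> {1, 2, 3, 4, 5}  [seen]
{1, 2, 4} --a--> {3, 4, 5}  [new]
{1, 2, 4} --b--> {1, 2, 3, 4, 5}  [seen]
{1, 2, 3, 4, 5} --a--> {1, 2, 3, 4, 5}  [seen]
{1, 2, 3, 4, 5} --b--> {1, 2, 3, 4, 5}  [seen]
{2, 4, 5} --a--> {2, 3, 4, 5}  [new]
{2, 4, 5} --b--> {1, 2, 3, 4, 5}  [seen]
{3, 4, 5} --a--> {1, 2, 3, 4, 5}  [seen]
{3, 4, 5} --b--> {1, 2, 3, 4, 5}  [seen]
{2, 3, 4, 5} --a--> {1, 2, 3, 4, 5}  [seen]
{2, 3, 4, 5} --b--> {1, 2, 3, 4, 5}  [seen]
Reachable DFA states: {1}, {3, 4}, {5}, {1, 3, 4}, {1, 3, 4, 5}, {2, 5}, {1, 2, 4}, {1, 2, 3, 4, 5}, {2, 4, 5}, {3, 4, 5}, {2, 3, 4, 5}.
Accepting DFA states (contain an NFA accepting state): {1}, {3, 4}, {5}, {1, 3, 4}, {1, 3, 4, 5}, {2, 5}, {1, 2, 4}, {1, 2, 3, 4, 5}, {2, 4, 5}, {3, 4, 5}, {2, 3, 4, 5}.

11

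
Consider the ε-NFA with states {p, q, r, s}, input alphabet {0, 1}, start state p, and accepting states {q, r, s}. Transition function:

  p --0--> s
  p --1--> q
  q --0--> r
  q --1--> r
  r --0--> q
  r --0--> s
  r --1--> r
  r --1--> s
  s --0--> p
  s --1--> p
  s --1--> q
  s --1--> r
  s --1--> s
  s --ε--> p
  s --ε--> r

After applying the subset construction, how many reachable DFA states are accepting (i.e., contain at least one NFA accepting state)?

Start state of the DFA: {p} (ε-closure of the NFA start).
{p} --0--> {p, r, s}  [new]
{p} --1--> {q}  [new]
{p, r, s} --0--> {p, q, r, s}  [new]
{p, r, s} --1--> {p, q, r, s}  [seen]
{q} --0--> {r}  [new]
{q} --1--> {r}  [seen]
{p, q, r, s} --0--> {p, q, r, s}  [seen]
{p, q, r, s} --1--> {p, q, r, s}  [seen]
{r} --0--> {p, q, r, s}  [seen]
{r} --1--> {p, r, s}  [seen]
Reachable DFA states: {p}, {p, r, s}, {q}, {p, q, r, s}, {r}.
Accepting DFA states (contain an NFA accepting state): {p, r, s}, {q}, {p, q, r, s}, {r}.

4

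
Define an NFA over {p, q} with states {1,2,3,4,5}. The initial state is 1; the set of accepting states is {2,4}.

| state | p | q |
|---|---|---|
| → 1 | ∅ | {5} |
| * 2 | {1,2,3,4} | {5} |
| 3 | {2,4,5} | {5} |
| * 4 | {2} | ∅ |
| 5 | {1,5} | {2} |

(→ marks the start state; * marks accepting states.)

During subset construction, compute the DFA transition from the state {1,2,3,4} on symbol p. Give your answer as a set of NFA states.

{1,2,3,4,5}

δ(1,p) = ∅; δ(2,p) = {1,2,3,4}; δ(3,p) = {2,4,5}; δ(4,p) = {2}.
Union: {1,2,3,4,5}.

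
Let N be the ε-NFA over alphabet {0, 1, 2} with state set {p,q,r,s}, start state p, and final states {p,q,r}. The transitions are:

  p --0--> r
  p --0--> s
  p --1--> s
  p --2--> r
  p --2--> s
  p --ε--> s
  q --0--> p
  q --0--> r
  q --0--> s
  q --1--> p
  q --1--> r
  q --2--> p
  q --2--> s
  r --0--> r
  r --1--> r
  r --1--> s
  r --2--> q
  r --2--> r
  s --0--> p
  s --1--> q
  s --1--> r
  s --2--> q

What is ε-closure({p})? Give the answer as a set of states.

{p,s}

Begin with {p}.
p →ε {s}; add s.
ε-closure = {p,s}.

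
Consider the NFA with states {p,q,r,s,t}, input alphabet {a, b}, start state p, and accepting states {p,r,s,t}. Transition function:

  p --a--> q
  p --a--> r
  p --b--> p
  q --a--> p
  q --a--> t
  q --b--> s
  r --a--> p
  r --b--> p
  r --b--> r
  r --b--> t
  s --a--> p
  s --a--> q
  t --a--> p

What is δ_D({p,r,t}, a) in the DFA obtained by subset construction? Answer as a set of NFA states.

{p,q,r}

δ(p,a) = {q,r}; δ(r,a) = {p}; δ(t,a) = {p}.
Union: {p,q,r}.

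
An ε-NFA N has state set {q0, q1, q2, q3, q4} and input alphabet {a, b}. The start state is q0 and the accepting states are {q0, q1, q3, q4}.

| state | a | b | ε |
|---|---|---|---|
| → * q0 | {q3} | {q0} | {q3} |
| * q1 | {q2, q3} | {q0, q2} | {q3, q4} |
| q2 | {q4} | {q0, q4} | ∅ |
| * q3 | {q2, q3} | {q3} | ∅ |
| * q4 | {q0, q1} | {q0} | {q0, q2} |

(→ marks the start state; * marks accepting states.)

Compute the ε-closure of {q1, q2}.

{q0, q1, q2, q3, q4}

Begin with {q1, q2}.
q1 →ε {q3, q4}; add q3, q4.
q4 →ε {q0, q2}; add q0.
ε-closure = {q0, q1, q2, q3, q4}.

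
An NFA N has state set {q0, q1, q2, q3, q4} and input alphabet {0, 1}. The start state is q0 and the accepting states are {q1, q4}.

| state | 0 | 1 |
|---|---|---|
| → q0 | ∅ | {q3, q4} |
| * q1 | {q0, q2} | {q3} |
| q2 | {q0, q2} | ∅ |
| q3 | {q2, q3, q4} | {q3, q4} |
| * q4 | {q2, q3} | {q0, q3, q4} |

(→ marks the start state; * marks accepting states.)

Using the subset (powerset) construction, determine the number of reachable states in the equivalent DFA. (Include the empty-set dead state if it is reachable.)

Start state of the DFA: {q0}.
{q0} --0--> ∅  [new]
{q0} --1--> {q3, q4}  [new]
∅ --0--> ∅  [seen]
∅ --1--> ∅  [seen]
{q3, q4} --0--> {q2, q3, q4}  [new]
{q3, q4} --1--> {q0, q3, q4}  [new]
{q2, q3, q4} --0--> {q0, q2, q3, q4}  [new]
{q2, q3, q4} --1--> {q0, q3, q4}  [seen]
{q0, q3, q4} --0--> {q2, q3, q4}  [seen]
{q0, q3, q4} --1--> {q0, q3, q4}  [seen]
{q0, q2, q3, q4} --0--> {q0, q2, q3, q4}  [seen]
{q0, q2, q3, q4} --1--> {q0, q3, q4}  [seen]
Reachable DFA states: {q0}, ∅, {q3, q4}, {q2, q3, q4}, {q0, q3, q4}, {q0, q2, q3, q4}.

6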